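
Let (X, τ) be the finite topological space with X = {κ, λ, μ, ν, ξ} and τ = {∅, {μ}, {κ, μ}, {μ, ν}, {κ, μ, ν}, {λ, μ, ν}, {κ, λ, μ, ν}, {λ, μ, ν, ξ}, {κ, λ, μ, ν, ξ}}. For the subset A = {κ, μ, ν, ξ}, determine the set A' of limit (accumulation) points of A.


A' = {κ, λ, ν, ξ}

For each x ∈ X, list the open sets U ∈ τ with x ∈ U, then check whether U ∩ (A ∖ {x}) ≠ ∅ for every such U.
  x = κ: opens ∋ x are {κ, μ}, {κ, μ, ν}, {κ, λ, μ, ν}, {κ, λ, μ, ν, ξ}; each meets A ∖ {κ}, so x IS a limit point.
  x = λ: opens ∋ x are {λ, μ, ν}, {κ, λ, μ, ν}, {λ, μ, ν, ξ}, {κ, λ, μ, ν, ξ}; each meets A ∖ {λ}, so x IS a limit point.
  x = μ: open {μ} ∋ x has {μ} ∩ (A ∖ {μ}) = ∅, so x is NOT a limit point.
  x = ν: opens ∋ x are {μ, ν}, {κ, μ, ν}, {λ, μ, ν}, {κ, λ, μ, ν}, {λ, μ, ν, ξ}, {κ, λ, μ, ν, ξ}; each meets A ∖ {ν}, so x IS a limit point.
  x = ξ: opens ∋ x are {λ, μ, ν, ξ}, {κ, λ, μ, ν, ξ}; each meets A ∖ {ξ}, so x IS a limit point.
Collecting: A' = {κ, λ, ν, ξ}.


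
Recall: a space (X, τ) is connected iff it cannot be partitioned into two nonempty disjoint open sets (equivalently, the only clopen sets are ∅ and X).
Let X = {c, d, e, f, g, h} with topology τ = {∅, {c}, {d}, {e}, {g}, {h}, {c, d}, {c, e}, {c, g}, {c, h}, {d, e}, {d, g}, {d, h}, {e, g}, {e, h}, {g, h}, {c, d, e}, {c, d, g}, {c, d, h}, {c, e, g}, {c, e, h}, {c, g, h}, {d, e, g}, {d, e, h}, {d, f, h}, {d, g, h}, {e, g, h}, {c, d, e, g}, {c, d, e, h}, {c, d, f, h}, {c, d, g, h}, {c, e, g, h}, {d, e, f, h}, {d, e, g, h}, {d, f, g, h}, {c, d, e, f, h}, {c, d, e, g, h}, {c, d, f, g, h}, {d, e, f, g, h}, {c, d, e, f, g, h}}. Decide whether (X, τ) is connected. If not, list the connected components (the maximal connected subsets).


(X, τ) is disconnected; components = [{c}, {e}, {g}, {d, f, h}].

Find clopen sets (U ∈ τ with X ∖ U ∈ τ):
  U = ∅, X ∖ U = {c, d, e, f, g, h} — both open, so U is clopen.
  U = {c}, X ∖ U = {d, e, f, g, h} — both open, so U is clopen.
  U = {e}, X ∖ U = {c, d, f, g, h} — both open, so U is clopen.
  U = {g}, X ∖ U = {c, d, e, f, h} — both open, so U is clopen.
  U = {c, e}, X ∖ U = {d, f, g, h} — both open, so U is clopen.
  U = {c, g}, X ∖ U = {d, e, f, h} — both open, so U is clopen.
  U = {e, g}, X ∖ U = {c, d, f, h} — both open, so U is clopen.
  U = {c, e, g}, X ∖ U = {d, f, h} — both open, so U is clopen.
  U = {d, f, h}, X ∖ U = {c, e, g} — both open, so U is clopen.
  U = {c, d, f, h}, X ∖ U = {e, g} — both open, so U is clopen.
  U = {d, e, f, h}, X ∖ U = {c, g} — both open, so U is clopen.
  U = {d, f, g, h}, X ∖ U = {c, e} — both open, so U is clopen.
  U = {c, d, e, f, h}, X ∖ U = {g} — both open, so U is clopen.
  U = {c, d, f, g, h}, X ∖ U = {e} — both open, so U is clopen.
  U = {d, e, f, g, h}, X ∖ U = {c} — both open, so U is clopen.
  U = {c, d, e, f, g, h}, X ∖ U = ∅ — both open, so U is clopen.
Nontrivial clopen(s) exist: e.g. {c, e, g}. So (X, τ) is disconnected.
Compute connected components by grouping points that agree on all clopens:
  component: {c}
  component: {e}
  component: {g}
  component: {d, f, h}


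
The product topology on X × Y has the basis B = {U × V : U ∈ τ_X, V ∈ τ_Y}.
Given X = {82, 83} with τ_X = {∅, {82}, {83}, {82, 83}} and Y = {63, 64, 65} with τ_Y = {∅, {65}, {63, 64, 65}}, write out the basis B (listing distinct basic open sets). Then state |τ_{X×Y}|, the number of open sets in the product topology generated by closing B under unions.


Basis B = {∅ × ∅, {82} × {65}, {83} × {65}, {82, 83} × {65}, {82} × {63, 64, 65}, {83} × {63, 64, 65}, {82, 83} × {63, 64, 65}}; |τ_{X×Y}| = 9.

Enumerate products U × V with U ∈ τ_X, V ∈ τ_Y (deduplicated):
  ∅ × ∅ = {} (∅)
  {82} × {65} = {(82,65)}
  {83} × {65} = {(83,65)}
  {82, 83} × {65} = {(82,65), (83,65)}
  {82} × {63, 64, 65} = {(82,63), (82,64), (82,65)}
  {83} × {63, 64, 65} = {(83,63), (83,64), (83,65)}
  {82, 83} × {63, 64, 65} = {(82,63), (82,64), (82,65), (83,63), (83,64), (83,65)}
These 7 distinct sets form the basis B.
Close under arbitrary unions to get τ_{X×Y}; counting gives |τ_{X×Y}| = 9.


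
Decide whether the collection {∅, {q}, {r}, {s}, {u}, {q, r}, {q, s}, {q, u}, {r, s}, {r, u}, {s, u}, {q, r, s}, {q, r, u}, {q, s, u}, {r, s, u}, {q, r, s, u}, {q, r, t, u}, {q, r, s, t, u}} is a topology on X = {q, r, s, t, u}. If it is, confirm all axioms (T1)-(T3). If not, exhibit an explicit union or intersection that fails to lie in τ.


τ IS a topology on X.

Axiom (T1): ∅ ∈ τ? Yes; X ∈ τ? Yes.
Axiom (T2/T3): check pairwise unions and intersections of members of τ.
All pairwise intersections and unions checked — each lies in τ. Therefore τ satisfies (T1), (T2), (T3): it IS a topology on X.


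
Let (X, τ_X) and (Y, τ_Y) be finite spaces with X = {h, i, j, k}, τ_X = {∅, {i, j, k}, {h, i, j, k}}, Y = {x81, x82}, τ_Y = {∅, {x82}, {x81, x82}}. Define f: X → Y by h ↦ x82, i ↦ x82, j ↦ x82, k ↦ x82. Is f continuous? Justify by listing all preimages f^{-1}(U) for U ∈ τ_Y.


f IS continuous.

Compute f^{-1}(U) for each U ∈ τ_Y:
  U = ∅: f^{-1}(U) = ∅ ∈ τ_X ✓.
  U = {x82}: f^{-1}(U) = {h, i, j, k} ∈ τ_X ✓.
  U = {x81, x82}: f^{-1}(U) = {h, i, j, k} ∈ τ_X ✓.
Every preimage lies in τ_X, so f IS continuous.


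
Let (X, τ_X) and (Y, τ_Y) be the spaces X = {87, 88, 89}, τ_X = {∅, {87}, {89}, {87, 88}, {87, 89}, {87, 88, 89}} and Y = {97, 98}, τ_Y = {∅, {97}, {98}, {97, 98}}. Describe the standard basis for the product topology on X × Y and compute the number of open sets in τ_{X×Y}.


Basis B = {∅ × ∅, {87} × {97}, {87} × {98}, {89} × {97}, {89} × {98}, {87} × {97, 98}, {87, 88} × {97}, {87, 89} × {97}, {87, 88} × {98}, {87, 89} × {98}, {89} × {97, 98}, {87, 88, 89} × {97}, {87, 88, 89} × {98}, {87, 88} × {97, 98}, {87, 89} × {97, 98}, {87, 88, 89} × {97, 98}}; |τ_{X×Y}| = 36.

Enumerate products U × V with U ∈ τ_X, V ∈ τ_Y (deduplicated):
  ∅ × ∅ = {} (∅)
  {87} × {97} = {(87,97)}
  {87} × {98} = {(87,98)}
  {89} × {97} = {(89,97)}
  {89} × {98} = {(89,98)}
  {87} × {97, 98} = {(87,97), (87,98)}
  {87, 88} × {97} = {(87,97), (88,97)}
  {87, 89} × {97} = {(87,97), (89,97)}
  {87, 88} × {98} = {(87,98), (88,98)}
  {87, 89} × {98} = {(87,98), (89,98)}
  {89} × {97, 98} = {(89,97), (89,98)}
  {87, 88, 89} × {97} = {(87,97), (88,97), (89,97)}
  {87, 88, 89} × {98} = {(87,98), (88,98), (89,98)}
  {87, 88} × {97, 98} = {(87,97), (87,98), (88,97), (88,98)}
  {87, 89} × {97, 98} = {(87,97), (87,98), (89,97), (89,98)}
  {87, 88, 89} × {97, 98} = {(87,97), (87,98), (88,97), (88,98), (89,97), (89,98)}
These 16 distinct sets form the basis B.
Close under arbitrary unions to get τ_{X×Y}; counting gives |τ_{X×Y}| = 36.


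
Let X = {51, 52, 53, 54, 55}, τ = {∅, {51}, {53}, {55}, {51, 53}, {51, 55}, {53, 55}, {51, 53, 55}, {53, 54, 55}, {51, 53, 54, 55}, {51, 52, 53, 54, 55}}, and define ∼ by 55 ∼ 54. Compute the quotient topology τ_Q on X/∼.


X/∼ = {[51], [52], [53], [54=55]}; |τ_Q| = 7.

Equivalence classes: [51], [52], [53], [54=55].
Quotient map π: X → X/∼ sends 51 ↦ [51], 52 ↦ [52], 53 ↦ [53], 54 ↦ [54=55], 55 ↦ [54=55].
For each subset V ⊆ X/∼, compute π^{-1}(V) ⊆ X and check whether π^{-1}(V) ∈ τ. V is open in τ_Q iff π^{-1}(V) ∈ τ.
  V = {}: π^{-1}(V) = ∅ ∈ τ ✓.
  V = {[51]}: π^{-1}(V) = {51} ∈ τ ✓.
  V = {[52]}: π^{-1}(V) = {52} ∉ τ ✗.
  V = {[51], [52]}: π^{-1}(V) = {51, 52} ∉ τ ✗.
  V = {[53]}: π^{-1}(V) = {53} ∈ τ ✓.
  V = {[51], [53]}: π^{-1}(V) = {51, 53} ∈ τ ✓.
  V = {[52], [53]}: π^{-1}(V) = {52, 53} ∉ τ ✗.
  V = {[51], [52], [53]}: π^{-1}(V) = {51, 52, 53} ∉ τ ✗.
  V = {[54=55]}: π^{-1}(V) = {54, 55} ∉ τ ✗.
  V = {[51], [54=55]}: π^{-1}(V) = {51, 54, 55} ∉ τ ✗.
  V = {[52], [54=55]}: π^{-1}(V) = {52, 54, 55} ∉ τ ✗.
  V = {[51], [52], [54=55]}: π^{-1}(V) = {51, 52, 54, 55} ∉ τ ✗.
  V = {[53], [54=55]}: π^{-1}(V) = {53, 54, 55} ∈ τ ✓.
  V = {[51], [53], [54=55]}: π^{-1}(V) = {51, 53, 54, 55} ∈ τ ✓.
  V = {[52], [53], [54=55]}: π^{-1}(V) = {52, 53, 54, 55} ∉ τ ✗.
  V = {[51], [52], [53], [54=55]}: π^{-1}(V) = {51, 52, 53, 54, 55} ∈ τ ✓.
Open sets in the quotient: τ_Q = {{}, {[51]}, {[53]}, {[51], [53]}, {[53], [54=55]}, {[51], [53], [54=55]}, {[51], [52], [53], [54=55]}} (7 elements).


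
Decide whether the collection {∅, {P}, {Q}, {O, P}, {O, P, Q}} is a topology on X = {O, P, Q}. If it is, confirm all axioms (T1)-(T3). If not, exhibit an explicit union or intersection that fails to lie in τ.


τ is NOT a topology on X.

Axiom (T1): ∅ ∈ τ? Yes; X ∈ τ? Yes.
Axiom (T2/T3): check pairwise unions and intersections of members of τ.
Counterexample for (T2): {P} ∪ {Q} = {P, Q} ∉ τ. Therefore τ is NOT a topology.


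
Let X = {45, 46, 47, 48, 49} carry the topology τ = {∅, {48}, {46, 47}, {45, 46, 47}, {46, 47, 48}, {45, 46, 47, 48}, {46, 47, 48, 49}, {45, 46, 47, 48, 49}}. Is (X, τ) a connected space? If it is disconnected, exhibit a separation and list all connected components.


(X, τ) is connected.

Find clopen sets (U ∈ τ with X ∖ U ∈ τ):
  U = ∅, X ∖ U = {45, 46, 47, 48, 49} — both open, so U is clopen.
  U = {45, 46, 47, 48, 49}, X ∖ U = ∅ — both open, so U is clopen.
Only trivial clopens (∅ and X) exist, so (X, τ) is connected.
Compute connected components by grouping points that agree on all clopens:
  component: {45, 46, 47, 48, 49}


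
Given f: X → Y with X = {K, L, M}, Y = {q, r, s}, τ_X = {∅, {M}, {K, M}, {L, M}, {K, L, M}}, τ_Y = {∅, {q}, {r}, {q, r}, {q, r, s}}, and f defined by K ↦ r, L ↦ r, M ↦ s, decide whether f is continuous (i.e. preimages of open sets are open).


f is NOT continuous.

Compute f^{-1}(U) for each U ∈ τ_Y:
  U = ∅: f^{-1}(U) = ∅ ∈ τ_X ✓.
  U = {q}: f^{-1}(U) = ∅ ∈ τ_X ✓.
  U = {r}: f^{-1}(U) = {K, L} ∉ τ_X ✗.
  U = {q, r}: f^{-1}(U) = {K, L} ∉ τ_X ✗.
  U = {q, r, s}: f^{-1}(U) = {K, L, M} ∈ τ_X ✓.
Found U = {r} with f^{-1}(U) = {K, L} not in τ_X. Therefore f is NOT continuous.


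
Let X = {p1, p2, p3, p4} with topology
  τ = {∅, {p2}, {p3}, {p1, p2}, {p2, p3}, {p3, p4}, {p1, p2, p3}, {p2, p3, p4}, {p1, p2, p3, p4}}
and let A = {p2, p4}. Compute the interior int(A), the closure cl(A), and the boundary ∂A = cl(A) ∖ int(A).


int(A) = {p2}, cl(A) = {p1, p2, p4}, ∂A = {p1, p4}.

Closed sets in (X, τ) are complements of opens:
  closed(X, τ) = {∅, {p1}, {p4}, {p1, p2}, {p1, p4}, {p3, p4}, {p1, p2, p4}, {p1, p3, p4}, {p1, p2, p3, p4}}.
int(A) = ⋃ {U ∈ τ : U ⊆ A}. Opens contained in A: ∅, {p2}.
Taking the union of these: int(A) = {p2}.
cl(A) = ⋂ {C closed : A ⊆ C}. Closed sets containing A: {p1, p2, p4}, {p1, p2, p3, p4}.
Intersecting these: cl(A) = {p1, p2, p4}.
∂A = cl(A) ∖ int(A) = {p1, p2, p4} ∖ {p2} = {p1, p4}.


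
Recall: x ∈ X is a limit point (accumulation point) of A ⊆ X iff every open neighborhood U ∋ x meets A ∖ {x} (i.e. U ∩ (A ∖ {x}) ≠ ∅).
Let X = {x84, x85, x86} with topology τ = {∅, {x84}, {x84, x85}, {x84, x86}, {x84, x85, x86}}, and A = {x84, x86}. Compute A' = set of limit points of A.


A' = {x85, x86}

For each x ∈ X, list the open sets U ∈ τ with x ∈ U, then check whether U ∩ (A ∖ {x}) ≠ ∅ for every such U.
  x = x84: open {x84} ∋ x has {x84} ∩ (A ∖ {x84}) = ∅, so x is NOT a limit point.
  x = x85: opens ∋ x are {x84, x85}, {x84, x85, x86}; each meets A ∖ {x85}, so x IS a limit point.
  x = x86: opens ∋ x are {x84, x86}, {x84, x85, x86}; each meets A ∖ {x86}, so x IS a limit point.
Collecting: A' = {x85, x86}.


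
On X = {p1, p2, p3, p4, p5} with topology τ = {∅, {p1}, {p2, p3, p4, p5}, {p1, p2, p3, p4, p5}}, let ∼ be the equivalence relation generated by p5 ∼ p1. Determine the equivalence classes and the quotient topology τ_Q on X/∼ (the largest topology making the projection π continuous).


X/∼ = {[p1=p5], [p2], [p3], [p4]}; |τ_Q| = 2.

Equivalence classes: [p1=p5], [p2], [p3], [p4].
Quotient map π: X → X/∼ sends p1 ↦ [p1=p5], p2 ↦ [p2], p3 ↦ [p3], p4 ↦ [p4], p5 ↦ [p1=p5].
For each subset V ⊆ X/∼, compute π^{-1}(V) ⊆ X and check whether π^{-1}(V) ∈ τ. V is open in τ_Q iff π^{-1}(V) ∈ τ.
  V = {}: π^{-1}(V) = ∅ ∈ τ ✓.
  V = {[p1=p5]}: π^{-1}(V) = {p1, p5} ∉ τ ✗.
  V = {[p2]}: π^{-1}(V) = {p2} ∉ τ ✗.
  V = {[p1=p5], [p2]}: π^{-1}(V) = {p1, p2, p5} ∉ τ ✗.
  V = {[p3]}: π^{-1}(V) = {p3} ∉ τ ✗.
  V = {[p1=p5], [p3]}: π^{-1}(V) = {p1, p3, p5} ∉ τ ✗.
  V = {[p2], [p3]}: π^{-1}(V) = {p2, p3} ∉ τ ✗.
  V = {[p1=p5], [p2], [p3]}: π^{-1}(V) = {p1, p2, p3, p5} ∉ τ ✗.
  V = {[p4]}: π^{-1}(V) = {p4} ∉ τ ✗.
  V = {[p1=p5], [p4]}: π^{-1}(V) = {p1, p4, p5} ∉ τ ✗.
  V = {[p2], [p4]}: π^{-1}(V) = {p2, p4} ∉ τ ✗.
  V = {[p1=p5], [p2], [p4]}: π^{-1}(V) = {p1, p2, p4, p5} ∉ τ ✗.
  V = {[p3], [p4]}: π^{-1}(V) = {p3, p4} ∉ τ ✗.
  V = {[p1=p5], [p3], [p4]}: π^{-1}(V) = {p1, p3, p4, p5} ∉ τ ✗.
  V = {[p2], [p3], [p4]}: π^{-1}(V) = {p2, p3, p4} ∉ τ ✗.
  V = {[p1=p5], [p2], [p3], [p4]}: π^{-1}(V) = {p1, p2, p3, p4, p5} ∈ τ ✓.
Open sets in the quotient: τ_Q = {{}, {[p1=p5], [p2], [p3], [p4]}} (2 elements).


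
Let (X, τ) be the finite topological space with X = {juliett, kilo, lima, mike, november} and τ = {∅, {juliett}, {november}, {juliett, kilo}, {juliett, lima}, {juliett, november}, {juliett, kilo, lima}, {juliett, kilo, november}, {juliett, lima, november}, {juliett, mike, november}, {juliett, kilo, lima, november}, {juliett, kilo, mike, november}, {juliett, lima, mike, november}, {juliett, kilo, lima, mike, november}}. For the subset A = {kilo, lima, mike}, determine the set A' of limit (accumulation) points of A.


A' = ∅

For each x ∈ X, list the open sets U ∈ τ with x ∈ U, then check whether U ∩ (A ∖ {x}) ≠ ∅ for every such U.
  x = juliett: open {juliett} ∋ x has {juliett} ∩ (A ∖ {juliett}) = ∅, so x is NOT a limit point.
  x = kilo: open {juliett, kilo} ∋ x has {juliett, kilo} ∩ (A ∖ {kilo}) = ∅, so x is NOT a limit point.
  x = lima: open {juliett, lima} ∋ x has {juliett, lima} ∩ (A ∖ {lima}) = ∅, so x is NOT a limit point.
  x = mike: open {juliett, mike, november} ∋ x has {juliett, mike, november} ∩ (A ∖ {mike}) = ∅, so x is NOT a limit point.
  x = november: open {november} ∋ x has {november} ∩ (A ∖ {november}) = ∅, so x is NOT a limit point.
Collecting: A' = ∅.


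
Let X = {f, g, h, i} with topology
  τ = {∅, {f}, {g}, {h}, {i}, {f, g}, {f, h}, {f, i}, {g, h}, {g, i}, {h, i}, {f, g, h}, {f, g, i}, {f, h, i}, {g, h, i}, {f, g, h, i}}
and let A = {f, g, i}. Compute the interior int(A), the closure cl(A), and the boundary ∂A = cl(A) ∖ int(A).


int(A) = {f, g, i}, cl(A) = {f, g, i}, ∂A = ∅.

Closed sets in (X, τ) are complements of opens:
  closed(X, τ) = {∅, {f}, {g}, {h}, {i}, {f, g}, {f, h}, {f, i}, {g, h}, {g, i}, {h, i}, {f, g, h}, {f, g, i}, {f, h, i}, {g, h, i}, {f, g, h, i}}.
int(A) = ⋃ {U ∈ τ : U ⊆ A}. Opens contained in A: ∅, {f}, {g}, {i}, {f, g}, {f, i}, {g, i}, {f, g, i}.
Taking the union of these: int(A) = {f, g, i}.
cl(A) = ⋂ {C closed : A ⊆ C}. Closed sets containing A: {f, g, i}, {f, g, h, i}.
Intersecting these: cl(A) = {f, g, i}.
∂A = cl(A) ∖ int(A) = {f, g, i} ∖ {f, g, i} = ∅.


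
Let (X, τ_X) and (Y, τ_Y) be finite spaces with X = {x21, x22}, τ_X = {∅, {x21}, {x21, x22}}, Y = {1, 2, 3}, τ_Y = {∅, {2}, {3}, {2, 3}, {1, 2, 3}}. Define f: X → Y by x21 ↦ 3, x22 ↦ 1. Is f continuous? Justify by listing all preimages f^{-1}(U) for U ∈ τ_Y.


f IS continuous.

Compute f^{-1}(U) for each U ∈ τ_Y:
  U = ∅: f^{-1}(U) = ∅ ∈ τ_X ✓.
  U = {2}: f^{-1}(U) = ∅ ∈ τ_X ✓.
  U = {3}: f^{-1}(U) = {x21} ∈ τ_X ✓.
  U = {2, 3}: f^{-1}(U) = {x21} ∈ τ_X ✓.
  U = {1, 2, 3}: f^{-1}(U) = {x21, x22} ∈ τ_X ✓.
Every preimage lies in τ_X, so f IS continuous.


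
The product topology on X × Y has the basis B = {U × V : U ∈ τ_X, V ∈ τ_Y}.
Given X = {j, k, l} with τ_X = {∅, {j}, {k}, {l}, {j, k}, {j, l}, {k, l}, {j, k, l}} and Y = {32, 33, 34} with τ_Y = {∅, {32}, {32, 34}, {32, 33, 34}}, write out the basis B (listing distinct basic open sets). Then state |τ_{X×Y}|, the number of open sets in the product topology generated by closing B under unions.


Basis B = {∅ × ∅, {j} × {32}, {k} × {32}, {l} × {32}, {j} × {32, 34}, {j, k} × {32}, {j, l} × {32}, {k} × {32, 34}, {k, l} × {32}, {l} × {32, 34}, {j} × {32, 33, 34}, {j, k, l} × {32}, {k} × {32, 33, 34}, {l} × {32, 33, 34}, {j, k} × {32, 34}, {j, l} × {32, 34}, {k, l} × {32, 34}, {j, k} × {32, 33, 34}, {j, l} × {32, 33, 34}, {j, k, l} × {32, 34}, {k, l} × {32, 33, 34}, {j, k, l} × {32, 33, 34}}; |τ_{X×Y}| = 64.

Enumerate products U × V with U ∈ τ_X, V ∈ τ_Y (deduplicated):
  ∅ × ∅ = {} (∅)
  {j} × {32} = {(j,32)}
  {k} × {32} = {(k,32)}
  {l} × {32} = {(l,32)}
  {j} × {32, 34} = {(j,32), (j,34)}
  {j, k} × {32} = {(j,32), (k,32)}
  {j, l} × {32} = {(j,32), (l,32)}
  {k} × {32, 34} = {(k,32), (k,34)}
  {k, l} × {32} = {(k,32), (l,32)}
  {l} × {32, 34} = {(l,32), (l,34)}
  {j} × {32, 33, 34} = {(j,32), (j,33), (j,34)}
  {j, k, l} × {32} = {(j,32), (k,32), (l,32)}
  {k} × {32, 33, 34} = {(k,32), (k,33), (k,34)}
  {l} × {32, 33, 34} = {(l,32), (l,33), (l,34)}
  {j, k} × {32, 34} = {(j,32), (j,34), (k,32), (k,34)}
  {j, l} × {32, 34} = {(j,32), (j,34), (l,32), (l,34)}
  {k, l} × {32, 34} = {(k,32), (k,34), (l,32), (l,34)}
  {j, k} × {32, 33, 34} = {(j,32), (j,33), (j,34), (k,32), (k,33), (k,34)}
  {j, l} × {32, 33, 34} = {(j,32), (j,33), (j,34), (l,32), (l,33), (l,34)}
  {j, k, l} × {32, 34} = {(j,32), (j,34), (k,32), (k,34), (l,32), (l,34)}
  {k, l} × {32, 33, 34} = {(k,32), (k,33), (k,34), (l,32), (l,33), (l,34)}
  {j, k, l} × {32, 33, 34} = {(j,32), (j,33), (j,34), (k,32), (k,33), (k,34), (l,32), (l,33), (l,34)}
These 22 distinct sets form the basis B.
Close under arbitrary unions to get τ_{X×Y}; counting gives |τ_{X×Y}| = 64.


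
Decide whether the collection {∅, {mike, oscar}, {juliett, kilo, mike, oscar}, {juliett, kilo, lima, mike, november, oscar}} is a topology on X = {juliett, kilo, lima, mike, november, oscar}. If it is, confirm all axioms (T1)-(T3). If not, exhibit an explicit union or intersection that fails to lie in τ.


τ IS a topology on X.

Axiom (T1): ∅ ∈ τ? Yes; X ∈ τ? Yes.
Axiom (T2/T3): check pairwise unions and intersections of members of τ.
All pairwise intersections and unions checked — each lies in τ. Therefore τ satisfies (T1), (T2), (T3): it IS a topology on X.


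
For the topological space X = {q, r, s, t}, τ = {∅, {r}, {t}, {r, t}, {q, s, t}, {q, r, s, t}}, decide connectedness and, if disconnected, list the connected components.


(X, τ) is disconnected; components = [{r}, {q, s, t}].

Find clopen sets (U ∈ τ with X ∖ U ∈ τ):
  U = ∅, X ∖ U = {q, r, s, t} — both open, so U is clopen.
  U = {r}, X ∖ U = {q, s, t} — both open, so U is clopen.
  U = {q, s, t}, X ∖ U = {r} — both open, so U is clopen.
  U = {q, r, s, t}, X ∖ U = ∅ — both open, so U is clopen.
Nontrivial clopen(s) exist: e.g. {r}. So (X, τ) is disconnected.
Compute connected components by grouping points that agree on all clopens:
  component: {r}
  component: {q, s, t}


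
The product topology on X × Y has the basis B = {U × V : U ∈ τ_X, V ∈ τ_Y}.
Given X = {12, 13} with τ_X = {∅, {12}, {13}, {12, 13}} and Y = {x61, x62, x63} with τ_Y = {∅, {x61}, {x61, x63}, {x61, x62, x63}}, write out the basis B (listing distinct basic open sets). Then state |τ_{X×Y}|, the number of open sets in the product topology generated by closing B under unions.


Basis B = {∅ × ∅, {12} × {x61}, {13} × {x61}, {12} × {x61, x63}, {12, 13} × {x61}, {13} × {x61, x63}, {12} × {x61, x62, x63}, {13} × {x61, x62, x63}, {12, 13} × {x61, x63}, {12, 13} × {x61, x62, x63}}; |τ_{X×Y}| = 16.

Enumerate products U × V with U ∈ τ_X, V ∈ τ_Y (deduplicated):
  ∅ × ∅ = {} (∅)
  {12} × {x61} = {(12,x61)}
  {13} × {x61} = {(13,x61)}
  {12} × {x61, x63} = {(12,x61), (12,x63)}
  {12, 13} × {x61} = {(12,x61), (13,x61)}
  {13} × {x61, x63} = {(13,x61), (13,x63)}
  {12} × {x61, x62, x63} = {(12,x61), (12,x62), (12,x63)}
  {13} × {x61, x62, x63} = {(13,x61), (13,x62), (13,x63)}
  {12, 13} × {x61, x63} = {(12,x61), (12,x63), (13,x61), (13,x63)}
  {12, 13} × {x61, x62, x63} = {(12,x61), (12,x62), (12,x63), (13,x61), (13,x62), (13,x63)}
These 10 distinct sets form the basis B.
Close under arbitrary unions to get τ_{X×Y}; counting gives |τ_{X×Y}| = 16.


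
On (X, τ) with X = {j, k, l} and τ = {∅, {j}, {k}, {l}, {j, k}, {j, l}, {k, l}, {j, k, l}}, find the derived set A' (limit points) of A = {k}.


A' = ∅

For each x ∈ X, list the open sets U ∈ τ with x ∈ U, then check whether U ∩ (A ∖ {x}) ≠ ∅ for every such U.
  x = j: open {j} ∋ x has {j} ∩ (A ∖ {j}) = ∅, so x is NOT a limit point.
  x = k: open {k} ∋ x has {k} ∩ (A ∖ {k}) = ∅, so x is NOT a limit point.
  x = l: open {l} ∋ x has {l} ∩ (A ∖ {l}) = ∅, so x is NOT a limit point.
Collecting: A' = ∅.


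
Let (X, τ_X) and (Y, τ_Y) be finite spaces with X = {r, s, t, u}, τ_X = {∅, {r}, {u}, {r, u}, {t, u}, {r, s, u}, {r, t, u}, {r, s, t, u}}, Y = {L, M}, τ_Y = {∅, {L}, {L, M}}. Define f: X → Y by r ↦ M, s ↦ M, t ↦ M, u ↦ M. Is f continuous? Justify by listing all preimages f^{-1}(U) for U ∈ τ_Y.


f IS continuous.

Compute f^{-1}(U) for each U ∈ τ_Y:
  U = ∅: f^{-1}(U) = ∅ ∈ τ_X ✓.
  U = {L}: f^{-1}(U) = ∅ ∈ τ_X ✓.
  U = {L, M}: f^{-1}(U) = {r, s, t, u} ∈ τ_X ✓.
Every preimage lies in τ_X, so f IS continuous.


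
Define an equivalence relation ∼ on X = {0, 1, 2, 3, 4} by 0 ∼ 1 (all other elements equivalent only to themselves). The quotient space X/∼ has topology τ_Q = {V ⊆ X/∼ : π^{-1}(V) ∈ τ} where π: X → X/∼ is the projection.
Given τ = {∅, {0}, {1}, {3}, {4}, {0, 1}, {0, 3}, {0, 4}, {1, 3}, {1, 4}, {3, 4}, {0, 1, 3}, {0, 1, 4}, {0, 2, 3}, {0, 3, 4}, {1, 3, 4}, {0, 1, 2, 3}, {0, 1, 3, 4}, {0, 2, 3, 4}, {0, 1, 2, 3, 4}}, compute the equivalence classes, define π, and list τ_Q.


X/∼ = {[0=1], [2], [3], [4]}; |τ_Q| = 10.

Equivalence classes: [0=1], [2], [3], [4].
Quotient map π: X → X/∼ sends 0 ↦ [0=1], 1 ↦ [0=1], 2 ↦ [2], 3 ↦ [3], 4 ↦ [4].
For each subset V ⊆ X/∼, compute π^{-1}(V) ⊆ X and check whether π^{-1}(V) ∈ τ. V is open in τ_Q iff π^{-1}(V) ∈ τ.
  V = {}: π^{-1}(V) = ∅ ∈ τ ✓.
  V = {[0=1]}: π^{-1}(V) = {0, 1} ∈ τ ✓.
  V = {[2]}: π^{-1}(V) = {2} ∉ τ ✗.
  V = {[0=1], [2]}: π^{-1}(V) = {0, 1, 2} ∉ τ ✗.
  V = {[3]}: π^{-1}(V) = {3} ∈ τ ✓.
  V = {[0=1], [3]}: π^{-1}(V) = {0, 1, 3} ∈ τ ✓.
  V = {[2], [3]}: π^{-1}(V) = {2, 3} ∉ τ ✗.
  V = {[0=1], [2], [3]}: π^{-1}(V) = {0, 1, 2, 3} ∈ τ ✓.
  V = {[4]}: π^{-1}(V) = {4} ∈ τ ✓.
  V = {[0=1], [4]}: π^{-1}(V) = {0, 1, 4} ∈ τ ✓.
  V = {[2], [4]}: π^{-1}(V) = {2, 4} ∉ τ ✗.
  V = {[0=1], [2], [4]}: π^{-1}(V) = {0, 1, 2, 4} ∉ τ ✗.
  V = {[3], [4]}: π^{-1}(V) = {3, 4} ∈ τ ✓.
  V = {[0=1], [3], [4]}: π^{-1}(V) = {0, 1, 3, 4} ∈ τ ✓.
  V = {[2], [3], [4]}: π^{-1}(V) = {2, 3, 4} ∉ τ ✗.
  V = {[0=1], [2], [3], [4]}: π^{-1}(V) = {0, 1, 2, 3, 4} ∈ τ ✓.
Open sets in the quotient: τ_Q = {{}, {[0=1]}, {[3]}, {[0=1], [3]}, {[0=1], [2], [3]}, {[4]}, {[0=1], [4]}, {[3], [4]}, {[0=1], [3], [4]}, {[0=1], [2], [3], [4]}} (10 elements).


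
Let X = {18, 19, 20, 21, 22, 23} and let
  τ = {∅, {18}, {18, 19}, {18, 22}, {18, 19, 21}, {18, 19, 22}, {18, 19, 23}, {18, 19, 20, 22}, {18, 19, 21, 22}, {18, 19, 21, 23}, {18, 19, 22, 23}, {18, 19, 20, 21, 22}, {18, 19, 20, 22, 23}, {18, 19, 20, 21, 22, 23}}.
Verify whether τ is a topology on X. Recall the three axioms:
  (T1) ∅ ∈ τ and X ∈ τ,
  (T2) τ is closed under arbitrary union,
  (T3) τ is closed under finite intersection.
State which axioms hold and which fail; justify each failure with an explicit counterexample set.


τ is NOT a topology on X.

Axiom (T1): ∅ ∈ τ? Yes; X ∈ τ? Yes.
Axiom (T2/T3): check pairwise unions and intersections of members of τ.
Counterexample for (T2): {18, 22} ∪ {18, 19, 21, 23} = {18, 19, 21, 22, 23} ∉ τ. Therefore τ is NOT a topology.


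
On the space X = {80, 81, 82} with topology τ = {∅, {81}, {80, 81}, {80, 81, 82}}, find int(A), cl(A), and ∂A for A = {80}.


int(A) = ∅, cl(A) = {80, 82}, ∂A = {80, 82}.

Closed sets in (X, τ) are complements of opens:
  closed(X, τ) = {∅, {82}, {80, 82}, {80, 81, 82}}.
int(A) = ⋃ {U ∈ τ : U ⊆ A}. Opens contained in A: ∅.
Taking the union of these: int(A) = ∅.
cl(A) = ⋂ {C closed : A ⊆ C}. Closed sets containing A: {80, 82}, {80, 81, 82}.
Intersecting these: cl(A) = {80, 82}.
∂A = cl(A) ∖ int(A) = {80, 82} ∖ ∅ = {80, 82}.


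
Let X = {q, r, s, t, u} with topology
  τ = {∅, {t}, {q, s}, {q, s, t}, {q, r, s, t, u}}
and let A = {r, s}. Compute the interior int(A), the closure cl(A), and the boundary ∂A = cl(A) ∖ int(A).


int(A) = ∅, cl(A) = {q, r, s, u}, ∂A = {q, r, s, u}.

Closed sets in (X, τ) are complements of opens:
  closed(X, τ) = {∅, {r, u}, {r, t, u}, {q, r, s, u}, {q, r, s, t, u}}.
int(A) = ⋃ {U ∈ τ : U ⊆ A}. Opens contained in A: ∅.
Taking the union of these: int(A) = ∅.
cl(A) = ⋂ {C closed : A ⊆ C}. Closed sets containing A: {q, r, s, u}, {q, r, s, t, u}.
Intersecting these: cl(A) = {q, r, s, u}.
∂A = cl(A) ∖ int(A) = {q, r, s, u} ∖ ∅ = {q, r, s, u}.


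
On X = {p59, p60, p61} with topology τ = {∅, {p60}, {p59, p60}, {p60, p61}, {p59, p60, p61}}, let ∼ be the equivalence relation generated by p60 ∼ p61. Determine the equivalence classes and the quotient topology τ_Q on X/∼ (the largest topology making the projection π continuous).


X/∼ = {[p59], [p60=p61]}; |τ_Q| = 3.

Equivalence classes: [p59], [p60=p61].
Quotient map π: X → X/∼ sends p59 ↦ [p59], p60 ↦ [p60=p61], p61 ↦ [p60=p61].
For each subset V ⊆ X/∼, compute π^{-1}(V) ⊆ X and check whether π^{-1}(V) ∈ τ. V is open in τ_Q iff π^{-1}(V) ∈ τ.
  V = {}: π^{-1}(V) = ∅ ∈ τ ✓.
  V = {[p59]}: π^{-1}(V) = {p59} ∉ τ ✗.
  V = {[p60=p61]}: π^{-1}(V) = {p60, p61} ∈ τ ✓.
  V = {[p59], [p60=p61]}: π^{-1}(V) = {p59, p60, p61} ∈ τ ✓.
Open sets in the quotient: τ_Q = {{}, {[p60=p61]}, {[p59], [p60=p61]}} (3 elements).


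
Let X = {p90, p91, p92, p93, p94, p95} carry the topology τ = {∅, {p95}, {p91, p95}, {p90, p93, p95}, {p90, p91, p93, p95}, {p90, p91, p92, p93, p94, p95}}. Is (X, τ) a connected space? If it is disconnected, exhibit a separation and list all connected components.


(X, τ) is connected.

Find clopen sets (U ∈ τ with X ∖ U ∈ τ):
  U = ∅, X ∖ U = {p90, p91, p92, p93, p94, p95} — both open, so U is clopen.
  U = {p90, p91, p92, p93, p94, p95}, X ∖ U = ∅ — both open, so U is clopen.
Only trivial clopens (∅ and X) exist, so (X, τ) is connected.
Compute connected components by grouping points that agree on all clopens:
  component: {p90, p91, p92, p93, p94, p95}


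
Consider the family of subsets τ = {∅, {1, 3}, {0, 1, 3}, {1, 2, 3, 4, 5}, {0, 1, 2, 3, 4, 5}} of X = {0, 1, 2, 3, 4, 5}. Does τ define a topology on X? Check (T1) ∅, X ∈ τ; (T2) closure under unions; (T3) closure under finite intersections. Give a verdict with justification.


τ IS a topology on X.

Axiom (T1): ∅ ∈ τ? Yes; X ∈ τ? Yes.
Axiom (T2/T3): check pairwise unions and intersections of members of τ.
All pairwise intersections and unions checked — each lies in τ. Therefore τ satisfies (T1), (T2), (T3): it IS a topology on X.


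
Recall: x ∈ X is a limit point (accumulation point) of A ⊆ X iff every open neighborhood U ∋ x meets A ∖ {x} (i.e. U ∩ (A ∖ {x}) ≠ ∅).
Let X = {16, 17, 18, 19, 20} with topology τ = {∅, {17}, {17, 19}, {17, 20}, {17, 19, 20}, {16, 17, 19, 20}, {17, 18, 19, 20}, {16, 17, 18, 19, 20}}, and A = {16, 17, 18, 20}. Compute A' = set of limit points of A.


A' = {16, 18, 19, 20}

For each x ∈ X, list the open sets U ∈ τ with x ∈ U, then check whether U ∩ (A ∖ {x}) ≠ ∅ for every such U.
  x = 16: opens ∋ x are {16, 17, 19, 20}, {16, 17, 18, 19, 20}; each meets A ∖ {16}, so x IS a limit point.
  x = 17: open {17} ∋ x has {17} ∩ (A ∖ {17}) = ∅, so x is NOT a limit point.
  x = 18: opens ∋ x are {17, 18, 19, 20}, {16, 17, 18, 19, 20}; each meets A ∖ {18}, so x IS a limit point.
  x = 19: opens ∋ x are {17, 19}, {17, 19, 20}, {16, 17, 19, 20}, {17, 18, 19, 20}, {16, 17, 18, 19, 20}; each meets A ∖ {19}, so x IS a limit point.
  x = 20: opens ∋ x are {17, 20}, {17, 19, 20}, {16, 17, 19, 20}, {17, 18, 19, 20}, {16, 17, 18, 19, 20}; each meets A ∖ {20}, so x IS a limit point.
Collecting: A' = {16, 18, 19, 20}.


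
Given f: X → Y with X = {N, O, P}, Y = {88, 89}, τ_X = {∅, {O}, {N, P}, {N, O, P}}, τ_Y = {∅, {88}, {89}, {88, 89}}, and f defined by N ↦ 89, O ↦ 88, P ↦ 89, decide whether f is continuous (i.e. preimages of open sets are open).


f IS continuous.

Compute f^{-1}(U) for each U ∈ τ_Y:
  U = ∅: f^{-1}(U) = ∅ ∈ τ_X ✓.
  U = {88}: f^{-1}(U) = {O} ∈ τ_X ✓.
  U = {89}: f^{-1}(U) = {N, P} ∈ τ_X ✓.
  U = {88, 89}: f^{-1}(U) = {N, O, P} ∈ τ_X ✓.
Every preimage lies in τ_X, so f IS continuous.


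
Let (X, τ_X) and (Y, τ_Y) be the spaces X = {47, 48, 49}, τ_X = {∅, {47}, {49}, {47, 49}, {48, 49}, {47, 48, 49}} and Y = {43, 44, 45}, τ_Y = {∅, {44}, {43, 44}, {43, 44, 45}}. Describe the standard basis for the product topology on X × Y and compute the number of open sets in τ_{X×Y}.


Basis B = {∅ × ∅, {47} × {44}, {49} × {44}, {47} × {43, 44}, {47, 49} × {44}, {48, 49} × {44}, {49} × {43, 44}, {47} × {43, 44, 45}, {47, 48, 49} × {44}, {49} × {43, 44, 45}, {47, 49} × {43, 44}, {48, 49} × {43, 44}, {47, 49} × {43, 44, 45}, {47, 48, 49} × {43, 44}, {48, 49} × {43, 44, 45}, {47, 48, 49} × {43, 44, 45}}; |τ_{X×Y}| = 40.

Enumerate products U × V with U ∈ τ_X, V ∈ τ_Y (deduplicated):
  ∅ × ∅ = {} (∅)
  {47} × {44} = {(47,44)}
  {49} × {44} = {(49,44)}
  {47} × {43, 44} = {(47,43), (47,44)}
  {47, 49} × {44} = {(47,44), (49,44)}
  {48, 49} × {44} = {(48,44), (49,44)}
  {49} × {43, 44} = {(49,43), (49,44)}
  {47} × {43, 44, 45} = {(47,43), (47,44), (47,45)}
  {47, 48, 49} × {44} = {(47,44), (48,44), (49,44)}
  {49} × {43, 44, 45} = {(49,43), (49,44), (49,45)}
  {47, 49} × {43, 44} = {(47,43), (47,44), (49,43), (49,44)}
  {48, 49} × {43, 44} = {(48,43), (48,44), (49,43), (49,44)}
  {47, 49} × {43, 44, 45} = {(47,43), (47,44), (47,45), (49,43), (49,44), (49,45)}
  {47, 48, 49} × {43, 44} = {(47,43), (47,44), (48,43), (48,44), (49,43), (49,44)}
  {48, 49} × {43, 44, 45} = {(48,43), (48,44), (48,45), (49,43), (49,44), (49,45)}
  {47, 48, 49} × {43, 44, 45} = {(47,43), (47,44), (47,45), (48,43), (48,44), (48,45), (49,43), (49,44), (49,45)}
These 16 distinct sets form the basis B.
Close under arbitrary unions to get τ_{X×Y}; counting gives |τ_{X×Y}| = 40.


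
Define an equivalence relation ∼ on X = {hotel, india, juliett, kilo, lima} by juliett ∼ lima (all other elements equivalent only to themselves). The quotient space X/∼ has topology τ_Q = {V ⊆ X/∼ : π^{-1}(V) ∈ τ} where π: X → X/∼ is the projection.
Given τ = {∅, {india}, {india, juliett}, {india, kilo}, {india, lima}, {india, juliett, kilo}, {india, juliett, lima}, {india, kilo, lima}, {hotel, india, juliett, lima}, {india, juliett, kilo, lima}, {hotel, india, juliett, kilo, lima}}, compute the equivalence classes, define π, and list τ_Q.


X/∼ = {[hotel], [india], [juliett=lima], [kilo]}; |τ_Q| = 7.

Equivalence classes: [hotel], [india], [juliett=lima], [kilo].
Quotient map π: X → X/∼ sends hotel ↦ [hotel], india ↦ [india], juliett ↦ [juliett=lima], kilo ↦ [kilo], lima ↦ [juliett=lima].
For each subset V ⊆ X/∼, compute π^{-1}(V) ⊆ X and check whether π^{-1}(V) ∈ τ. V is open in τ_Q iff π^{-1}(V) ∈ τ.
  V = {}: π^{-1}(V) = ∅ ∈ τ ✓.
  V = {[hotel]}: π^{-1}(V) = {hotel} ∉ τ ✗.
  V = {[india]}: π^{-1}(V) = {india} ∈ τ ✓.
  V = {[hotel], [india]}: π^{-1}(V) = {hotel, india} ∉ τ ✗.
  V = {[juliett=lima]}: π^{-1}(V) = {juliett, lima} ∉ τ ✗.
  V = {[hotel], [juliett=lima]}: π^{-1}(V) = {hotel, juliett, lima} ∉ τ ✗.
  V = {[india], [juliett=lima]}: π^{-1}(V) = {india, juliett, lima} ∈ τ ✓.
  V = {[hotel], [india], [juliett=lima]}: π^{-1}(V) = {hotel, india, juliett, lima} ∈ τ ✓.
  V = {[kilo]}: π^{-1}(V) = {kilo} ∉ τ ✗.
  V = {[hotel], [kilo]}: π^{-1}(V) = {hotel, kilo} ∉ τ ✗.
  V = {[india], [kilo]}: π^{-1}(V) = {india, kilo} ∈ τ ✓.
  V = {[hotel], [india], [kilo]}: π^{-1}(V) = {hotel, india, kilo} ∉ τ ✗.
  V = {[juliett=lima], [kilo]}: π^{-1}(V) = {juliett, kilo, lima} ∉ τ ✗.
  V = {[hotel], [juliett=lima], [kilo]}: π^{-1}(V) = {hotel, juliett, kilo, lima} ∉ τ ✗.
  V = {[india], [juliett=lima], [kilo]}: π^{-1}(V) = {india, juliett, kilo, lima} ∈ τ ✓.
  V = {[hotel], [india], [juliett=lima], [kilo]}: π^{-1}(V) = {hotel, india, juliett, kilo, lima} ∈ τ ✓.
Open sets in the quotient: τ_Q = {{}, {[india]}, {[india], [juliett=lima]}, {[hotel], [india], [juliett=lima]}, {[india], [kilo]}, {[india], [juliett=lima], [kilo]}, {[hotel], [india], [juliett=lima], [kilo]}} (7 elements).


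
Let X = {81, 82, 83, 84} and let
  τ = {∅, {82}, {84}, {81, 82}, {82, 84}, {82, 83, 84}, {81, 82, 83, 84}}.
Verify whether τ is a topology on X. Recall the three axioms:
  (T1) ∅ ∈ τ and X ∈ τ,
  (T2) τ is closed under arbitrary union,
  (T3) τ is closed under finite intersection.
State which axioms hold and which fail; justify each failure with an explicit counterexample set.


τ is NOT a topology on X.

Axiom (T1): ∅ ∈ τ? Yes; X ∈ τ? Yes.
Axiom (T2/T3): check pairwise unions and intersections of members of τ.
Counterexample for (T2): {84} ∪ {81, 82} = {81, 82, 84} ∉ τ. Therefore τ is NOT a topology.


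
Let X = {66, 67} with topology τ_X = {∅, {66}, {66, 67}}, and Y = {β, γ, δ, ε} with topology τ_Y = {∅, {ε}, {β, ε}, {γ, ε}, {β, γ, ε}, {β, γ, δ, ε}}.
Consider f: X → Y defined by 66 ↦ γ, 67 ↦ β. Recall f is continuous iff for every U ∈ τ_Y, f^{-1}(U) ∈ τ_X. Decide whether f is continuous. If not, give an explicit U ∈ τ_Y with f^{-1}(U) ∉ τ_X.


f is NOT continuous.

Compute f^{-1}(U) for each U ∈ τ_Y:
  U = ∅: f^{-1}(U) = ∅ ∈ τ_X ✓.
  U = {ε}: f^{-1}(U) = ∅ ∈ τ_X ✓.
  U = {β, ε}: f^{-1}(U) = {67} ∉ τ_X ✗.
  U = {γ, ε}: f^{-1}(U) = {66} ∈ τ_X ✓.
  U = {β, γ, ε}: f^{-1}(U) = {66, 67} ∈ τ_X ✓.
  U = {β, γ, δ, ε}: f^{-1}(U) = {66, 67} ∈ τ_X ✓.
Found U = {β, ε} with f^{-1}(U) = {67} not in τ_X. Therefore f is NOT continuous.


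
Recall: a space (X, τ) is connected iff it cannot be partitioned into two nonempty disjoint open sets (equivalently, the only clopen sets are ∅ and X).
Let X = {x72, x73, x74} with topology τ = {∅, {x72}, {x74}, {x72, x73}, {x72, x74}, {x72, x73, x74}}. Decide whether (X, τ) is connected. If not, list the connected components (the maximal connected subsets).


(X, τ) is disconnected; components = [{x74}, {x72, x73}].

Find clopen sets (U ∈ τ with X ∖ U ∈ τ):
  U = ∅, X ∖ U = {x72, x73, x74} — both open, so U is clopen.
  U = {x74}, X ∖ U = {x72, x73} — both open, so U is clopen.
  U = {x72, x73}, X ∖ U = {x74} — both open, so U is clopen.
  U = {x72, x73, x74}, X ∖ U = ∅ — both open, so U is clopen.
Nontrivial clopen(s) exist: e.g. {x74}. So (X, τ) is disconnected.
Compute connected components by grouping points that agree on all clopens:
  component: {x74}
  component: {x72, x73}


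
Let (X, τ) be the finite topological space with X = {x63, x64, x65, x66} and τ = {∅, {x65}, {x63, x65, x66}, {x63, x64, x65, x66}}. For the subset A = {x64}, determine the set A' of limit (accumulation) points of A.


A' = ∅

For each x ∈ X, list the open sets U ∈ τ with x ∈ U, then check whether U ∩ (A ∖ {x}) ≠ ∅ for every such U.
  x = x63: open {x63, x65, x66} ∋ x has {x63, x65, x66} ∩ (A ∖ {x63}) = ∅, so x is NOT a limit point.
  x = x64: open {x63, x64, x65, x66} ∋ x has {x63, x64, x65, x66} ∩ (A ∖ {x64}) = ∅, so x is NOT a limit point.
  x = x65: open {x65} ∋ x has {x65} ∩ (A ∖ {x65}) = ∅, so x is NOT a limit point.
  x = x66: open {x63, x65, x66} ∋ x has {x63, x65, x66} ∩ (A ∖ {x66}) = ∅, so x is NOT a limit point.
Collecting: A' = ∅.


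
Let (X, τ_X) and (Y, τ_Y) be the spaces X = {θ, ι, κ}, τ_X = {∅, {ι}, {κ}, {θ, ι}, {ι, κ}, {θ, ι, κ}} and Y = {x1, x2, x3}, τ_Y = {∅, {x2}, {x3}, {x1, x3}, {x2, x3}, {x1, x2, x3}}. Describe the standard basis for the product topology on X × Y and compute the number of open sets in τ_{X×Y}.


Basis B = {∅ × ∅, {ι} × {x2}, {ι} × {x3}, {κ} × {x2}, {κ} × {x3}, {θ, ι} × {x2}, {θ, ι} × {x3}, {ι} × {x1, x3}, {ι} × {x2, x3}, {ι, κ} × {x2}, {ι, κ} × {x3}, {κ} × {x1, x3}, {κ} × {x2, x3}, {θ, ι, κ} × {x2}, {θ, ι, κ} × {x3}, {ι} × {x1, x2, x3}, {κ} × {x1, x2, x3}, {θ, ι} × {x1, x3}, {θ, ι} × {x2, x3}, {ι, κ} × {x1, x3}, {ι, κ} × {x2, x3}, {θ, ι} × {x1, x2, x3}, {θ, ι, κ} × {x1, x3}, {θ, ι, κ} × {x2, x3}, {ι, κ} × {x1, x2, x3}, {θ, ι, κ} × {x1, x2, x3}}; |τ_{X×Y}| = 108.

Enumerate products U × V with U ∈ τ_X, V ∈ τ_Y (deduplicated):
  ∅ × ∅ = {} (∅)
  {ι} × {x2} = {(ι,x2)}
  {ι} × {x3} = {(ι,x3)}
  {κ} × {x2} = {(κ,x2)}
  {κ} × {x3} = {(κ,x3)}
  {θ, ι} × {x2} = {(θ,x2), (ι,x2)}
  {θ, ι} × {x3} = {(θ,x3), (ι,x3)}
  {ι} × {x1, x3} = {(ι,x1), (ι,x3)}
  {ι} × {x2, x3} = {(ι,x2), (ι,x3)}
  {ι, κ} × {x2} = {(ι,x2), (κ,x2)}
  {ι, κ} × {x3} = {(ι,x3), (κ,x3)}
  {κ} × {x1, x3} = {(κ,x1), (κ,x3)}
  {κ} × {x2, x3} = {(κ,x2), (κ,x3)}
  {θ, ι, κ} × {x2} = {(θ,x2), (ι,x2), (κ,x2)}
  {θ, ι, κ} × {x3} = {(θ,x3), (ι,x3), (κ,x3)}
  {ι} × {x1, x2, x3} = {(ι,x1), (ι,x2), (ι,x3)}
  {κ} × {x1, x2, x3} = {(κ,x1), (κ,x2), (κ,x3)}
  {θ, ι} × {x1, x3} = {(θ,x1), (θ,x3), (ι,x1), (ι,x3)}
  {θ, ι} × {x2, x3} = {(θ,x2), (θ,x3), (ι,x2), (ι,x3)}
  {ι, κ} × {x1, x3} = {(ι,x1), (ι,x3), (κ,x1), (κ,x3)}
  {ι, κ} × {x2, x3} = {(ι,x2), (ι,x3), (κ,x2), (κ,x3)}
  {θ, ι} × {x1, x2, x3} = {(θ,x1), (θ,x2), (θ,x3), (ι,x1), (ι,x2), (ι,x3)}
  {θ, ι, κ} × {x1, x3} = {(θ,x1), (θ,x3), (ι,x1), (ι,x3), (κ,x1), (κ,x3)}
  {θ, ι, κ} × {x2, x3} = {(θ,x2), (θ,x3), (ι,x2), (ι,x3), (κ,x2), (κ,x3)}
  {ι, κ} × {x1, x2, x3} = {(ι,x1), (ι,x2), (ι,x3), (κ,x1), (κ,x2), (κ,x3)}
  {θ, ι, κ} × {x1, x2, x3} = {(θ,x1), (θ,x2), (θ,x3), (ι,x1), (ι,x2), (ι,x3), (κ,x1), (κ,x2), (κ,x3)}
These 26 distinct sets form the basis B.
Close under arbitrary unions to get τ_{X×Y}; counting gives |τ_{X×Y}| = 108.


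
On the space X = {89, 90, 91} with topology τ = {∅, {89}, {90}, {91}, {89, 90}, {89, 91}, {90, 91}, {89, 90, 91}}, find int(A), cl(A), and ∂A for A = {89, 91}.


int(A) = {89, 91}, cl(A) = {89, 91}, ∂A = ∅.

Closed sets in (X, τ) are complements of opens:
  closed(X, τ) = {∅, {89}, {90}, {91}, {89, 90}, {89, 91}, {90, 91}, {89, 90, 91}}.
int(A) = ⋃ {U ∈ τ : U ⊆ A}. Opens contained in A: ∅, {89}, {91}, {89, 91}.
Taking the union of these: int(A) = {89, 91}.
cl(A) = ⋂ {C closed : A ⊆ C}. Closed sets containing A: {89, 91}, {89, 90, 91}.
Intersecting these: cl(A) = {89, 91}.
∂A = cl(A) ∖ int(A) = {89, 91} ∖ {89, 91} = ∅.
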